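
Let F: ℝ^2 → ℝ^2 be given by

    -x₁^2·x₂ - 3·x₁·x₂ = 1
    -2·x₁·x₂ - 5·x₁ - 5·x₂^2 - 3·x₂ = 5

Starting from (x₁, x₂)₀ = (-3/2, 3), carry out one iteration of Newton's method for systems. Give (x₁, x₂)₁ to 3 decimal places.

At (-3/2, 3): F = (5.750, -42.500).
Jacobian J = [[-2·x₁·x₂ - 3·x₂, -x₁^2 - 3·x₁], [-2·x₂ - 5, -2·x₁ - 10·x₂ - 3]].
At the point, J = [[0.000, 2.250], [-11.000, -30.000]] (det J = 24.750).
Solving J·Δ = −F gives Δ = (3.106, -2.556).
Then the next iterate is (x₁, x₂)₁ = (1.606, 0.444).

(1.606, 0.444)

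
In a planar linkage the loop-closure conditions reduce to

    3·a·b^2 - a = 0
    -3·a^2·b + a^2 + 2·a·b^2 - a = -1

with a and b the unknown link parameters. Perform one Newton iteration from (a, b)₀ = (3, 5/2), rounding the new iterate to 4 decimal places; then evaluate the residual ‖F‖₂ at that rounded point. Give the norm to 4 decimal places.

At (3, 5/2): F = (53.2500, -23.0000).
Jacobian J = [[3·b^2 - 1, 6·a·b], [-6·a·b + 2·a + 2·b^2 - 1, -3·a^2 + 4·a·b]].
At the point, J = [[17.7500, 45.0000], [-27.5000, 3.0000]] (det J = 1290.7500).
Solving J·Δ = −F gives Δ = (-0.9256, -0.8182).
Then the next iterate is (a, b)₁ = (2.0744, 1.6818).
Re-evaluating at (2.0744, 1.6818): F = (15.527618, -6.747625), so ‖F‖₂ = 16.9304.

16.9304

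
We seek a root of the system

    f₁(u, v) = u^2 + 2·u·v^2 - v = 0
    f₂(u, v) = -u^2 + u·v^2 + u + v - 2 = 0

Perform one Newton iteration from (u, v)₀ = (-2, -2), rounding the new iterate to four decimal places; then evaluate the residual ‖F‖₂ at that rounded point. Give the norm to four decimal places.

4.6793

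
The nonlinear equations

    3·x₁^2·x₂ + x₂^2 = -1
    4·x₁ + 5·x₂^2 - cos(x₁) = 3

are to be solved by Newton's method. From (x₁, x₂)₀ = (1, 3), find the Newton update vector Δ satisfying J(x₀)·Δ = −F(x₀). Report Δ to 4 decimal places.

At (1, 3): F = (19.0000, 45.459698).
Jacobian J = [[6·x₁·x₂, 3·x₁^2 + 2·x₂], [sin(x₁) + 4, 10·x₂]].
At the point, J = [[18.0000, 9.0000], [4.841471, 30.0000]] (det J = 496.426761).
Solving J·Δ = −F gives Δ = (-0.3240, -1.4630).

(-0.3240, -1.4630)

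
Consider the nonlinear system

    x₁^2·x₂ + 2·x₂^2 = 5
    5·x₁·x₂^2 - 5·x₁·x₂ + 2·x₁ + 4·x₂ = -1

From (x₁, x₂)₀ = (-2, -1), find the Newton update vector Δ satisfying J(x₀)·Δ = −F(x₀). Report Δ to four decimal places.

At (-2, -1): F = (-7.0000, -27.0000).
Jacobian J = [[2·x₁·x₂, x₁^2 + 4·x₂], [5·x₂^2 - 5·x₂ + 2, 10·x₁·x₂ - 5·x₁ + 4]].
At the point, J = [[4.0000, 0.0000], [12.0000, 34.0000]] (det J = 136.0000).
Solving J·Δ = −F gives Δ = (1.7500, 0.1765).

(1.7500, 0.1765)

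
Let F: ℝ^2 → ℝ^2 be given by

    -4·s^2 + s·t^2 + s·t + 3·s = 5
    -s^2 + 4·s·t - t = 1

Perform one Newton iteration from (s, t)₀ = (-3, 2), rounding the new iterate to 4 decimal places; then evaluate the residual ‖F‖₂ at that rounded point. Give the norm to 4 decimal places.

At (-3, 2): F = (-68.0000, -36.0000).
Jacobian J = [[-8·s + t^2 + t + 3, 2·s·t + s], [-2·s + 4·t, 4·s - 1]].
At the point, J = [[33.0000, -15.0000], [14.0000, -13.0000]] (det J = -219.0000).
Solving J·Δ = −F gives Δ = (1.5708, -1.0776).
Then the next iterate is (s, t)₁ = (-1.4292, 0.9224).
Re-evaluating at (-1.4292, 0.9224): F = (-19.992339, -9.238189), so ‖F‖₂ = 22.0236.

22.0236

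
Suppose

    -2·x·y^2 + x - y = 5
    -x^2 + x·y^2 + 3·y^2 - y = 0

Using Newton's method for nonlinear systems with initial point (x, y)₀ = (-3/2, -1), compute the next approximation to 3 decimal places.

(-1.867, -1.305)

At (-3/2, -1): F = (-2.500, 0.250).
Jacobian J = [[-2·y^2 + 1, -4·x·y - 1], [-2·x + y^2, 2·x·y + 6·y - 1]].
At the point, J = [[-1.000, -7.000], [4.000, -4.000]] (det J = 32.000).
Solving J·Δ = −F gives Δ = (-0.367, -0.305).
Then the next iterate is (x, y)₁ = (-1.867, -1.305).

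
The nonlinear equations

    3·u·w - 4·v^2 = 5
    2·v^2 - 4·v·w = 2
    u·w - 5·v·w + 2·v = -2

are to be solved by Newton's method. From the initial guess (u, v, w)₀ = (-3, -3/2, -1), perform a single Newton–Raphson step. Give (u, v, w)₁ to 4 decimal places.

(-6.7121, -1.5985, -0.4495)

At (-3, -3/2, -1): F = (-5.0000, -3.5000, -5.5000).
Jacobian J = [[3·w, -8·v, 3·u], [0, 4·v - 4·w, -4·v], [w, -5·w + 2, u - 5·v]].
At the point, J = [[-3.0000, 12.0000, -9.0000], [0.0000, -2.0000, 6.0000], [-1.0000, 7.0000, 4.5000]] (det J = 99.0000).
Solving J·Δ = −F gives Δ = (-3.7121, -0.0985, 0.5505).
Then the next iterate is (u, v, w)₁ = (-6.7121, -1.5985, -0.4495).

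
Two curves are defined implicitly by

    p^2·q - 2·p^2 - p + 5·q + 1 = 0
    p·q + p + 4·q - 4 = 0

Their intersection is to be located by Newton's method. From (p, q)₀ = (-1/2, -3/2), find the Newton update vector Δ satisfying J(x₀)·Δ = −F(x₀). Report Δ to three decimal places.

At (-1/2, -3/2): F = (-6.875, -9.750).
Jacobian J = [[2·p·q - 4·p - 1, p^2 + 5], [q + 1, p + 4]].
At the point, J = [[2.500, 5.250], [-0.500, 3.500]] (det J = 11.375).
Solving J·Δ = −F gives Δ = (-2.385, 2.445).

(-2.385, 2.445)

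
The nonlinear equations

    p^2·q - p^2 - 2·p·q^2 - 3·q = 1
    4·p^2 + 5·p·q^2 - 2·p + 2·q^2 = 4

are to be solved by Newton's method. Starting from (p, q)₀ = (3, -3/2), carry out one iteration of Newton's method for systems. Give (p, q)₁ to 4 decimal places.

(2.4122, -0.6234)

At (3, -3/2): F = (-32.5000, 64.2500).
Jacobian J = [[2·p·q - 2·p - 2·q^2, p^2 - 4·p·q - 3], [8·p + 5·q^2 - 2, 10·p·q + 4·q]].
At the point, J = [[-19.5000, 24.0000], [33.2500, -51.0000]] (det J = 196.5000).
Solving J·Δ = −F gives Δ = (-0.5878, 0.8766).
Then the next iterate is (p, q)₁ = (2.4122, -0.6234).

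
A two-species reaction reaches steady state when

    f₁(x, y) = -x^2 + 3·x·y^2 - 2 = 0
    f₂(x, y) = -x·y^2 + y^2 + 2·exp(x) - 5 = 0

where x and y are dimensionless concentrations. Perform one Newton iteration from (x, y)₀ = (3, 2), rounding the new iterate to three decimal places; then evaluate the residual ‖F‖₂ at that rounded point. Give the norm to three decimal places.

11.672

At (3, 2): F = (25.000, 27.17107).
Jacobian J = [[-2·x + 3·y^2, 6·x·y], [-y^2 + 2·exp(x), -2·x·y + 2·y]].
At the point, J = [[6.000, 36.000], [36.17107, -8.000]] (det J = -1350.15866).
Solving J·Δ = −F gives Δ = (-0.873, -0.549).
Then the next iterate is (x, y)₁ = (2.127, 1.451).
Re-evaluating at (2.127, 1.451): F = (6.91043, 9.40653), so ‖F‖₂ = 11.672.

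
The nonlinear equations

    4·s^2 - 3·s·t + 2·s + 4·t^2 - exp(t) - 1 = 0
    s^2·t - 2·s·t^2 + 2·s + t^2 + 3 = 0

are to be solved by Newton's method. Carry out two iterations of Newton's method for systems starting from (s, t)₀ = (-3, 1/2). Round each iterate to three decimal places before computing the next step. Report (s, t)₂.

(-1.165, 0.148)

At (-3, 1/2): F = (32.85128, 3.250).
Jacobian J = [[8·s - 3·t + 2, -3·s + 8·t - exp(t)], [2·s·t - 2·t^2 + 2, s^2 - 4·s·t + 2·t]].
At the point, J = [[-23.500, 11.35128], [-1.500, 16.000]] (det J = -358.97308).
Solving J·Δ = −F gives Δ = (1.361, -0.075).
Then the next iterate is (s, t)₁ = (-1.639, 0.425).
Round to (-1.639, 0.425) and repeat: F = (7.74992, 1.63640), J = [[-12.387, 6.78741], [0.24560, 6.32262]].
Δ = (0.474, -0.277), so (s, t)₂ = (-1.165, 0.148).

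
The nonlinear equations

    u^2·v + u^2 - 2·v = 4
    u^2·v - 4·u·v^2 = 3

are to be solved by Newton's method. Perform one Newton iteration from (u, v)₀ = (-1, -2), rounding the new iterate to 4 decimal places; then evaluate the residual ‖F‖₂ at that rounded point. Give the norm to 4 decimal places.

1.5876

At (-1, -2): F = (-1.0000, 11.0000).
Jacobian J = [[2·u·v + 2·u, u^2 - 2], [2·u·v - 4·v^2, u^2 - 8·u·v]].
At the point, J = [[2.0000, -1.0000], [-12.0000, -15.0000]] (det J = -42.0000).
Solving J·Δ = −F gives Δ = (0.6190, 0.2381).
Then the next iterate is (u, v)₁ = (-0.3810, -1.7619).
Re-evaluating at (-0.3810, -1.7619): F = (-0.586798, 1.475181), so ‖F‖₂ = 1.5876.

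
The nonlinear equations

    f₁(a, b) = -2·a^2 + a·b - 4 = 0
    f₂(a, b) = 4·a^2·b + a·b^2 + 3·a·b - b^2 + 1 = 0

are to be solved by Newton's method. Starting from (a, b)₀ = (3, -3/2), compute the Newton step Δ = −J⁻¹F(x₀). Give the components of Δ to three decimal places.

At (3, -3/2): F = (-26.500, -62.000).
Jacobian J = [[-4·a + b, a], [8·a·b + b^2 + 3·b, 4·a^2 + 2·a·b + 3·a - 2·b]].
At the point, J = [[-13.500, 3.000], [-38.250, 39.000]] (det J = -411.750).
Solving J·Δ = −F gives Δ = (-2.058, -0.429).

(-2.058, -0.429)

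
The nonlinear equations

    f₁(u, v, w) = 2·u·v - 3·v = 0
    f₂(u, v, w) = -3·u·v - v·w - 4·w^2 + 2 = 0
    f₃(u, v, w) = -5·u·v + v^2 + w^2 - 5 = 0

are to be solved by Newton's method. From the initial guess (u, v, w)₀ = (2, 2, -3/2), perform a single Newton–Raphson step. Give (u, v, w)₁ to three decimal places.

At (2, 2, -3/2): F = (2.000, -16.000, -18.750).
Jacobian J = [[2·v, 2·u - 3, 0], [-3·v, -3·u - w, -v - 8·w], [-5·v, -5·u + 2·v, 2·w]].
At the point, J = [[4.000, 1.000, 0.000], [-6.000, -4.500, 10.000], [-10.000, -6.000, -3.000]] (det J = 176.000).
Solving J·Δ = −F gives Δ = (0.503, -4.011, 0.097).
Then the next iterate is (u, v, w)₁ = (2.503, -2.011, -1.403).

(2.503, -2.011, -1.403)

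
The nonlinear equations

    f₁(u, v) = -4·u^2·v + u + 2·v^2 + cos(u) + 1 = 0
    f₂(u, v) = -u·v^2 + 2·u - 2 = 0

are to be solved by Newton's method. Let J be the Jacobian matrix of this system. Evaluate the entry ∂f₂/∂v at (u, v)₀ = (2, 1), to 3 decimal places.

∂f₂/∂v = -2·u·v.
At (2, 1) this is -4.000.

-4.000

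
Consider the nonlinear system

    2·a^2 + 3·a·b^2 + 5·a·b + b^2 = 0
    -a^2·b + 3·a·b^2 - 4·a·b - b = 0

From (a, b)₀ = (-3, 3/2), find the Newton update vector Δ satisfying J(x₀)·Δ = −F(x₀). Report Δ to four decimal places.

At (-3, 3/2): F = (-22.5000, -17.2500).
Jacobian J = [[4·a + 3·b^2 + 5·b, 6·a·b + 5·a + 2·b], [-2·a·b + 3·b^2 - 4·b, -a^2 + 6·a·b - 4·a - 1]].
At the point, J = [[2.2500, -39.0000], [9.7500, -25.0000]] (det J = 324.0000).
Solving J·Δ = −F gives Δ = (0.3403, -0.5573).

(0.3403, -0.5573)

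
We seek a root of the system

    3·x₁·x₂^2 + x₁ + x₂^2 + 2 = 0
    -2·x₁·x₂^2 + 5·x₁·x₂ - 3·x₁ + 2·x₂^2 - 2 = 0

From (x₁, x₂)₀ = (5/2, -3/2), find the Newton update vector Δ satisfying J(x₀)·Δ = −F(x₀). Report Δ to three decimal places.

(-1.781, 0.385)

At (5/2, -3/2): F = (23.625, -35.000).
Jacobian J = [[3·x₂^2 + 1, 6·x₁·x₂ + 2·x₂], [-2·x₂^2 + 5·x₂ - 3, -4·x₁·x₂ + 5·x₁ + 4·x₂]].
At the point, J = [[7.750, -25.500], [-15.000, 21.500]] (det J = -215.875).
Solving J·Δ = −F gives Δ = (-1.781, 0.385).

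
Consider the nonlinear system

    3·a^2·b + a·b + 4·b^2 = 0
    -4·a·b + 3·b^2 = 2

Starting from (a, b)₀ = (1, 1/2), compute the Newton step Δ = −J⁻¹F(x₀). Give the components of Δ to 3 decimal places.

(-1.840, 0.430)

At (1, 1/2): F = (3.000, -3.250).
Jacobian J = [[6·a·b + b, 3·a^2 + a + 8·b], [-4·b, -4·a + 6·b]].
At the point, J = [[3.500, 8.000], [-2.000, -1.000]] (det J = 12.500).
Solving J·Δ = −F gives Δ = (-1.840, 0.430).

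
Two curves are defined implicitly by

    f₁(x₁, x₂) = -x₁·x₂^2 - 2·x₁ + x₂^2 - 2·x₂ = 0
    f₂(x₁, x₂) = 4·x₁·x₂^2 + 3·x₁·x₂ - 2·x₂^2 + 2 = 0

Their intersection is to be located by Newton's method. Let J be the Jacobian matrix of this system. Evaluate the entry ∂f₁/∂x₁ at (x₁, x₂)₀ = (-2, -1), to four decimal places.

-3.0000

∂f₁/∂x₁ = -x₂^2 - 2.
At (-2, -1) this is -3.0000.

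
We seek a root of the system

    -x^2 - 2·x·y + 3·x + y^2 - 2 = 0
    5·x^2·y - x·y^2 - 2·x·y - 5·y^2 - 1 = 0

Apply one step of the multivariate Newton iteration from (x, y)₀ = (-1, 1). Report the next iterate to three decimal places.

At (-1, 1): F = (-3.000, 2.000).
Jacobian J = [[-2·x - 2·y + 3, -2·x + 2·y], [10·x·y - y^2 - 2·y, 5·x^2 - 2·x·y - 2·x - 10·y]].
At the point, J = [[3.000, 4.000], [-13.000, -1.000]] (det J = 49.000).
Solving J·Δ = −F gives Δ = (0.102, 0.673).
Then the next iterate is (x, y)₁ = (-0.898, 1.673).

(-0.898, 1.673)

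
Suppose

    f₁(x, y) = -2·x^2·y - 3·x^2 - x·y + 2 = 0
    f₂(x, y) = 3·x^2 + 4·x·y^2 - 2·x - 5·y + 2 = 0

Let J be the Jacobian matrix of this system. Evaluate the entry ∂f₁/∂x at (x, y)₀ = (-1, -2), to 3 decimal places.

0.000

∂f₁/∂x = -4·x·y - 6·x - y.
At (-1, -2) this is 0.000.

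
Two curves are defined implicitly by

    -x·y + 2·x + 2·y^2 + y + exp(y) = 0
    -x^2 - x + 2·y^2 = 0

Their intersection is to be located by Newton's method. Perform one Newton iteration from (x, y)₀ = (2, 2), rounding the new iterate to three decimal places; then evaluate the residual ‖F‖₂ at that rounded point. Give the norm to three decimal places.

At (2, 2): F = (17.38906, 2.000).
Jacobian J = [[-y + 2, -x + 4·y + exp(y) + 1], [-2·x - 1, 4·y]].
At the point, J = [[0.000, 14.38906], [-5.000, 8.000]] (det J = 71.94528).
Solving J·Δ = −F gives Δ = (-1.534, -1.208).
Then the next iterate is (x, y)₁ = (0.466, 0.792).
Re-evaluating at (0.466, 0.792): F = (4.81726, 0.57137), so ‖F‖₂ = 4.851.

4.851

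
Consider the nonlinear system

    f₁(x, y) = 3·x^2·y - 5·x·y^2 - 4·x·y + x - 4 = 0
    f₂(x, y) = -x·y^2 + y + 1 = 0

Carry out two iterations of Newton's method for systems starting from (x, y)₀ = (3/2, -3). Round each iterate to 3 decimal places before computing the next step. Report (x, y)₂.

At (3/2, -3): F = (-72.250, -15.500).
Jacobian J = [[6·x·y - 5·y^2 - 4·y + 1, 3·x^2 - 10·x·y - 4·x], [-y^2, -2·x·y + 1]].
At the point, J = [[-59.000, 45.750], [-9.000, 10.000]] (det J = -178.250).
Solving J·Δ = −F gives Δ = (-0.075, 1.482).
Then the next iterate is (x, y)₁ = (1.425, -1.518).
Round to (1.425, -1.518) and repeat: F = (-19.58817, -3.80166), J = [[-17.42852, 22.02337], [-2.30432, 5.32630]].
Δ = (-0.490, 0.502), so (x, y)₂ = (0.935, -1.016).

(0.935, -1.016)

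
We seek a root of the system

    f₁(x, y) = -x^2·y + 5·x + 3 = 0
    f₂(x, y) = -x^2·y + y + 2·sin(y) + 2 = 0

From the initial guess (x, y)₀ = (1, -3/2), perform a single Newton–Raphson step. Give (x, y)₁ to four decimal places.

At (1, -3/2): F = (9.5000, 0.005010).
Jacobian J = [[-2·x·y + 5, -x^2], [-2·x·y, -x^2 + 2·cos(y) + 1]].
At the point, J = [[8.0000, -1.0000], [3.0000, 0.141474]] (det J = 4.131795).
Solving J·Δ = −F gives Δ = (-0.3265, 6.8880).
Then the next iterate is (x, y)₁ = (0.6735, 5.3880).

(0.6735, 5.3880)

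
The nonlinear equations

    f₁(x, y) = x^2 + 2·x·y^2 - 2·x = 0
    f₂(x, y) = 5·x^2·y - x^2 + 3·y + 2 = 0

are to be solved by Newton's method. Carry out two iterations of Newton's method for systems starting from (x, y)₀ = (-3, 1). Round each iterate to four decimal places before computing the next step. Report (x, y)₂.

(-0.4041, 0.8084)

At (-3, 1): F = (9.0000, 41.0000).
Jacobian J = [[2·x + 2·y^2 - 2, 4·x·y], [10·x·y - 2·x, 5·x^2 + 3]].
At the point, J = [[-6.0000, -12.0000], [-24.0000, 48.0000]] (det J = -576.0000).
Solving J·Δ = −F gives Δ = (1.6042, -0.0521).
Then the next iterate is (x, y)₁ = (-1.3958, 0.9479).
Round to (-1.3958, 0.9479) and repeat: F = (2.231565, 12.129209), J = [[-2.994571, -5.292315], [-10.439188, 12.741288]].
Δ = (0.9917, -0.1395), so (x, y)₂ = (-0.4041, 0.8084).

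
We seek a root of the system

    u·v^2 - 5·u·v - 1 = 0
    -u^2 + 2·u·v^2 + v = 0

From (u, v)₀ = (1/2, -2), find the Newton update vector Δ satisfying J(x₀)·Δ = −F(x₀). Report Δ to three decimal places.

(-0.964, -1.667)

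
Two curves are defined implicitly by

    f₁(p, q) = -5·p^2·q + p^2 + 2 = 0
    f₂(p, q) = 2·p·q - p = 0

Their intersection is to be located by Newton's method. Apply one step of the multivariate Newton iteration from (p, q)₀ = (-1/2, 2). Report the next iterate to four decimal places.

At (-1/2, 2): F = (-0.2500, -1.5000).
Jacobian J = [[-10·p·q + 2·p, -5·p^2], [2·q - 1, 2·p]].
At the point, J = [[9.0000, -1.2500], [3.0000, -1.0000]] (det J = -5.2500).
Solving J·Δ = −F gives Δ = (-0.3095, -2.4286).
Then the next iterate is (p, q)₁ = (-0.8095, -0.4286).

(-0.8095, -0.4286)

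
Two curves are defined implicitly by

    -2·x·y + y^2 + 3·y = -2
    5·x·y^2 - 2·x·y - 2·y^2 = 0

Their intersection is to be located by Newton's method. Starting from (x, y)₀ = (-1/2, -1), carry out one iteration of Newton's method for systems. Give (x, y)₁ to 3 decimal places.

(-0.667, -0.333)

At (-1/2, -1): F = (-1.000, -5.500).
Jacobian J = [[-2·y, -2·x + 2·y + 3], [5·y^2 - 2·y, 10·x·y - 2·x - 4·y]].
At the point, J = [[2.000, 2.000], [7.000, 10.000]] (det J = 6.000).
Solving J·Δ = −F gives Δ = (-0.167, 0.667).
Then the next iterate is (x, y)₁ = (-0.667, -0.333).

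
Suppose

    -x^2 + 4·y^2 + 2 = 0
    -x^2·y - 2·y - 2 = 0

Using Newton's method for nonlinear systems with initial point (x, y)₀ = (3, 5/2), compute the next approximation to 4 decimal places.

(1.9290, 1.2787)

At (3, 5/2): F = (18.0000, -29.5000).
Jacobian J = [[-2·x, 8·y], [-2·x·y, -x^2 - 2]].
At the point, J = [[-6.0000, 20.0000], [-15.0000, -11.0000]] (det J = 366.0000).
Solving J·Δ = −F gives Δ = (-1.0710, -1.2213).
Then the next iterate is (x, y)₁ = (1.9290, 1.2787).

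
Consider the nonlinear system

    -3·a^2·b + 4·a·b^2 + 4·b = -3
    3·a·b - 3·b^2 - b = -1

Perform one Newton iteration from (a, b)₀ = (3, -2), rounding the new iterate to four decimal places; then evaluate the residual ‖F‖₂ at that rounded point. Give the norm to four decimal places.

23.6010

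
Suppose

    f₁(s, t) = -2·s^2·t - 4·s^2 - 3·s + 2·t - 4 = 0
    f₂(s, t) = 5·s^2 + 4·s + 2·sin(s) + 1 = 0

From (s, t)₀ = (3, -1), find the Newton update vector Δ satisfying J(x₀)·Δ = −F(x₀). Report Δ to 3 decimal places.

(-1.820, -0.356)

At (3, -1): F = (-33.000, 58.28224).
Jacobian J = [[-4·s·t - 8·s - 3, -2·s^2 + 2], [10·s + 2·cos(s) + 4, 0]].
At the point, J = [[-15.000, -16.000], [32.02002, 0.000]] (det J = 512.32024).
Solving J·Δ = −F gives Δ = (-1.820, -0.356).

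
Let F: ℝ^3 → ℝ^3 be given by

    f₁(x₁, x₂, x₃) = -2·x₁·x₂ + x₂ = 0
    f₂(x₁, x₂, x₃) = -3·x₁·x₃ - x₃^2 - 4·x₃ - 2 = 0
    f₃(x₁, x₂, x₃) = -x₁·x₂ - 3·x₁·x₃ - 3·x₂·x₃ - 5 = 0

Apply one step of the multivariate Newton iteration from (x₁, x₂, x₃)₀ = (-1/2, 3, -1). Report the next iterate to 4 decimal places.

(-0.4710, 0.0870, -1.8261)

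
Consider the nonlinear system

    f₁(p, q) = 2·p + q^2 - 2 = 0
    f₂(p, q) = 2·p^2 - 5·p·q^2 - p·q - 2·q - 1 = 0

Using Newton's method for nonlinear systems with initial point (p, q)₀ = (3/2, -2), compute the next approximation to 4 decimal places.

(-9.4000, -6.2000)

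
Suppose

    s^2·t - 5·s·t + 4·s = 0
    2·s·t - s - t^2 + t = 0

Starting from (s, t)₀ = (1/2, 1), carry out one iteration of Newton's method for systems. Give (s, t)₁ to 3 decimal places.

(0.000, 0.889)

At (1/2, 1): F = (-0.250, 0.500).
Jacobian J = [[2·s·t - 5·t + 4, s^2 - 5·s], [2·t - 1, 2·s - 2·t + 1]].
At the point, J = [[0.000, -2.250], [1.000, 0.000]] (det J = 2.250).
Solving J·Δ = −F gives Δ = (-0.500, -0.111).
Then the next iterate is (s, t)₁ = (0.000, 0.889).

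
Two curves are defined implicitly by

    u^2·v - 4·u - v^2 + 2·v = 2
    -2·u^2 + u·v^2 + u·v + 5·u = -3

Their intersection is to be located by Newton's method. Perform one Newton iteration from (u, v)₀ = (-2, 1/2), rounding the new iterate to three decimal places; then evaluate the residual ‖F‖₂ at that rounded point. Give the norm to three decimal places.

3.931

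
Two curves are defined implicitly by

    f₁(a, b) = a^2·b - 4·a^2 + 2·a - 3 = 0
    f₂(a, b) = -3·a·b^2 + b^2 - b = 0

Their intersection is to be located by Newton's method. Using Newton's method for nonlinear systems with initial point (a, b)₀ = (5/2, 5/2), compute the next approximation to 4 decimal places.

(0.7862, 2.1719)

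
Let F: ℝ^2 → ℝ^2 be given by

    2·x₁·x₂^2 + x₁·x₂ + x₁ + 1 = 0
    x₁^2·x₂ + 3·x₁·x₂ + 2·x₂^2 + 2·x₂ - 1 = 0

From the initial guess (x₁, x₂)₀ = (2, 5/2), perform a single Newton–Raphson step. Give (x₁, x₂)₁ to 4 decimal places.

At (2, 5/2): F = (33.0000, 41.5000).
Jacobian J = [[2·x₂^2 + x₂ + 1, 4·x₁·x₂ + x₁], [2·x₁·x₂ + 3·x₂, x₁^2 + 3·x₁ + 4·x₂ + 2]].
At the point, J = [[16.0000, 22.0000], [17.5000, 22.0000]] (det J = -33.0000).
Solving J·Δ = −F gives Δ = (-5.6667, 2.6212).
Then the next iterate is (x₁, x₂)₁ = (-3.6667, 5.1212).

(-3.6667, 5.1212)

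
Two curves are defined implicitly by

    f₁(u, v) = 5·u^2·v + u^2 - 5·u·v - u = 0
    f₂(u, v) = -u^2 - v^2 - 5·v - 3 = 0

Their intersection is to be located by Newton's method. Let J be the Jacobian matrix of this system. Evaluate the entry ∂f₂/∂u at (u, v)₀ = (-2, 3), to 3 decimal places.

∂f₂/∂u = -2·u.
At (-2, 3) this is 4.000.

4.000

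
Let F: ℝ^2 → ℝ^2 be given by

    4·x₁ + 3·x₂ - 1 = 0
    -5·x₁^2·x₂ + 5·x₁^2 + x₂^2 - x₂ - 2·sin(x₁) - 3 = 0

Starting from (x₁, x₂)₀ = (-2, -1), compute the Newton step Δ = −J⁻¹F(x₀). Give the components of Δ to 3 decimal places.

(-6.021, 12.027)

At (-2, -1): F = (-12.000, 40.81859).
Jacobian J = [[4, 3], [-10·x₁·x₂ + 10·x₁ - 2·cos(x₁), -5·x₁^2 + 2·x₂ - 1]].
At the point, J = [[4.000, 3.000], [-39.16771, -23.000]] (det J = 25.50312).
Solving J·Δ = −F gives Δ = (-6.021, 12.027).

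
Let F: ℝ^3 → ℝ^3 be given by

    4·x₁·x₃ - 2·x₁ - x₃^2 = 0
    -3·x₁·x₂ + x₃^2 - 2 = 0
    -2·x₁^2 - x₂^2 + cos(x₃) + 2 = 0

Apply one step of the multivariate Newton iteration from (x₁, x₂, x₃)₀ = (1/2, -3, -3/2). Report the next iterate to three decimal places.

At (1/2, -3, -3/2): F = (-6.250, 4.750, -7.42926).
Jacobian J = [[4·x₃ - 2, 0, 4·x₁ - 2·x₃], [-3·x₂, -3·x₁, 2·x₃], [-4·x₁, -2·x₂, -sin(x₃)]].
At the point, J = [[-8.000, 0.000, 5.000], [9.000, -1.500, -3.000], [-2.000, 6.000, 0.99749]] (det J = 122.96994).
Solving J·Δ = −F gives Δ = (0.133, 1.039, 1.463).
Then the next iterate is (x₁, x₂, x₃)₁ = (0.633, -1.961, -0.037).

(0.633, -1.961, -0.037)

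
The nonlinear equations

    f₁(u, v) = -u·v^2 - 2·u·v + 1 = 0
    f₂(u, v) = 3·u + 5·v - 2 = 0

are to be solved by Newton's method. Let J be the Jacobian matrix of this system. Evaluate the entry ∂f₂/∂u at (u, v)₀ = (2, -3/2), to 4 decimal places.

∂f₂/∂u = 3.
At (2, -3/2) this is 3.0000.

3.0000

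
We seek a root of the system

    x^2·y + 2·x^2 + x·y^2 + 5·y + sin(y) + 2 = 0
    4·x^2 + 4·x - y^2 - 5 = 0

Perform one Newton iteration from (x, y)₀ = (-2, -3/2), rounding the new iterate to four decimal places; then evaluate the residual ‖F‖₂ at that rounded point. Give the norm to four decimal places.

1.3016

At (-2, -3/2): F = (-8.997495, 0.7500).
Jacobian J = [[2·x·y + 4·x + y^2, x^2 + 2·x·y + cos(y) + 5], [8·x + 4, -2·y]].
At the point, J = [[0.2500, 15.070737], [-12.0000, 3.0000]] (det J = 181.598846).
Solving J·Δ = −F gives Δ = (0.2109, 0.5935).
Then the next iterate is (x, y)₁ = (-1.7891, -0.9065).
Re-evaluating at (-1.7891, -0.9065): F = (-1.289869, -0.174627), so ‖F‖₂ = 1.3016.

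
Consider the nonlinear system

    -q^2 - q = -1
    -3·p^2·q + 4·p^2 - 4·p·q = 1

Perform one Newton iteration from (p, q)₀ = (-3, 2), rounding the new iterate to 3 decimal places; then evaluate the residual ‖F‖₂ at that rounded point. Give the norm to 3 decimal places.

At (-3, 2): F = (-5.000, 5.000).
Jacobian J = [[0, -2·q - 1], [-6·p·q + 8·p - 4·q, -3·p^2 - 4·p]].
At the point, J = [[0.000, -5.000], [4.000, -15.000]] (det J = 20.000).
Solving J·Δ = −F gives Δ = (-5.000, -1.000).
Then the next iterate is (p, q)₁ = (-8.000, 1.000).
Re-evaluating at (-8.000, 1.000): F = (-1.000, 95.000), so ‖F‖₂ = 95.005.

95.005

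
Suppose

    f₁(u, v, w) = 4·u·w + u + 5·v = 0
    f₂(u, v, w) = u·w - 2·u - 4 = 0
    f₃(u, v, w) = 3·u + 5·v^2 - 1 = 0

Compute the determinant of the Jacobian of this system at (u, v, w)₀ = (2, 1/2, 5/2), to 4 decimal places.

J = [[4·w + 1, 5, 4·u], [w - 2, 0, u], [3, 10·v, 0]].
At the point, J = [[11.0000, 5.0000, 8.0000], [0.5000, 0.0000, 2.0000], [3.0000, 5.0000, 0.0000]].
det J = -60.0000.

-60.0000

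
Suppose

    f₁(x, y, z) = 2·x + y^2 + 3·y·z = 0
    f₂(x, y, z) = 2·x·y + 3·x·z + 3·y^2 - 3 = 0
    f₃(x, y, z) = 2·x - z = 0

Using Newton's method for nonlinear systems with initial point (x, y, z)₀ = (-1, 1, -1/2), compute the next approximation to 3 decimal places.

At (-1, 1, -1/2): F = (-2.500, -0.500, -1.500).
Jacobian J = [[2, 2·y + 3·z, 3·y], [2·y + 3·z, 2·x + 6·y, 3·x], [2, 0, -1]].
At the point, J = [[2.000, 0.500, 3.000], [0.500, 4.000, -3.000], [2.000, 0.000, -1.000]] (det J = -34.750).
Solving J·Δ = −F gives Δ = (0.863, 0.187, 0.227).
Then the next iterate is (x, y, z)₁ = (-0.137, 1.187, -0.273).

(-0.137, 1.187, -0.273)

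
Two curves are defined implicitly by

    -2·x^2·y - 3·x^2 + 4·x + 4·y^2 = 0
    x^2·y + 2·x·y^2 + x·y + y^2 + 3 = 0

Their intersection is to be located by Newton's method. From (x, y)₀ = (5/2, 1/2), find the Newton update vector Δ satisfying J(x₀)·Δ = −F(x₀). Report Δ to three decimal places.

At (5/2, 1/2): F = (-14.000, 8.875).
Jacobian J = [[-4·x·y - 6·x + 4, -2·x^2 + 8·y], [2·x·y + 2·y^2 + y, x^2 + 4·x·y + x + 2·y]].
At the point, J = [[-16.000, -8.500], [3.500, 14.750]] (det J = -206.250).
Solving J·Δ = −F gives Δ = (-0.635, -0.451).

(-0.635, -0.451)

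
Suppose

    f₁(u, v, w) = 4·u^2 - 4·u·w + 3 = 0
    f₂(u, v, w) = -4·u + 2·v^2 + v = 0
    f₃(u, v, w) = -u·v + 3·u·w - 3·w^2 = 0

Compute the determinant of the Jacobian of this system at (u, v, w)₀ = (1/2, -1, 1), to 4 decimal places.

-28.0000

J = [[8·u - 4·w, 0, -4·u], [-4, 4·v + 1, 0], [-v + 3·w, -u, 3·u - 6·w]].
At the point, J = [[0.0000, 0.0000, -2.0000], [-4.0000, -3.0000, 0.0000], [4.0000, -0.5000, -4.5000]].
det J = -28.0000.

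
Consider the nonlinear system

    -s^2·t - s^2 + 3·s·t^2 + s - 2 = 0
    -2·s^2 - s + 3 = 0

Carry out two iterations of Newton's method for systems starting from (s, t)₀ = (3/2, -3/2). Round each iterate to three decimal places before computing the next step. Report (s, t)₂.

At (3/2, -3/2): F = (10.750, -3.000).
Jacobian J = [[-2·s·t - 2·s + 3·t^2 + 1, -s^2 + 6·s·t], [-4·s - 1, 0]].
At the point, J = [[9.250, -15.750], [-7.000, 0.000]] (det J = -110.250).
Solving J·Δ = −F gives Δ = (-0.429, 0.431).
Then the next iterate is (s, t)₁ = (1.071, -1.069).
Round to (1.071, -1.069) and repeat: F = (2.82184, -0.36508), J = [[4.57608, -8.01643], [-5.284, 0.000]].
Δ = (-0.069, 0.313), so (s, t)₂ = (1.002, -0.756).

(1.002, -0.756)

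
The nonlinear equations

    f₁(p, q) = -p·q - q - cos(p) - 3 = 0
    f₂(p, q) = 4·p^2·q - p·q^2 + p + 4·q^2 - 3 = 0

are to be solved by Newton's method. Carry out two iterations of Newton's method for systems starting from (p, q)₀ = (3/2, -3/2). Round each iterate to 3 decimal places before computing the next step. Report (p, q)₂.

At (3/2, -3/2): F = (0.67926, -9.375).
Jacobian J = [[-q + sin(p), -p - 1], [8·p·q - q^2 + 1, 4·p^2 - 2·p·q + 8·q]].
At the point, J = [[2.49749, -2.500], [-19.250, 1.500]] (det J = -44.37876).
Solving J·Δ = −F gives Δ = (-0.505, -0.233).
Then the next iterate is (p, q)₁ = (0.995, -1.733).
Round to (0.995, -1.733) and repeat: F = (-0.08717, 0.15703), J = [[2.57176, -1.995], [-15.79797, -6.45523]].
Δ = (0.018, -0.020), so (p, q)₂ = (1.013, -1.753).

(1.013, -1.753)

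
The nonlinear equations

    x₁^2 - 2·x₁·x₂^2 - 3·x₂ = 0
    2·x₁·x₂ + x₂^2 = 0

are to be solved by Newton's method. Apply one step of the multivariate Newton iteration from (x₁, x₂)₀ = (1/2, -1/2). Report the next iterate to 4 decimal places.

At (1/2, -1/2): F = (1.5000, -0.2500).
Jacobian J = [[2·x₁ - 2·x₂^2, -4·x₁·x₂ - 3], [2·x₂, 2·x₁ + 2·x₂]].
At the point, J = [[0.5000, -2.0000], [-1.0000, 0.0000]] (det J = -2.0000).
Solving J·Δ = −F gives Δ = (-0.2500, 0.6875).
Then the next iterate is (x₁, x₂)₁ = (0.2500, 0.1875).

(0.2500, 0.1875)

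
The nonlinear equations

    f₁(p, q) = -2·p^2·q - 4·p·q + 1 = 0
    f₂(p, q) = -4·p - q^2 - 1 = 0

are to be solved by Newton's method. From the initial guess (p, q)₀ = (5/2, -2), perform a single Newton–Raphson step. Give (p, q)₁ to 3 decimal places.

At (5/2, -2): F = (46.000, -15.000).
Jacobian J = [[-4·p·q - 4·q, -2·p^2 - 4·p], [-4, -2·q]].
At the point, J = [[28.000, -22.500], [-4.000, 4.000]] (det J = 22.000).
Solving J·Δ = −F gives Δ = (6.977, 10.727).
Then the next iterate is (p, q)₁ = (9.477, 8.727).

(9.477, 8.727)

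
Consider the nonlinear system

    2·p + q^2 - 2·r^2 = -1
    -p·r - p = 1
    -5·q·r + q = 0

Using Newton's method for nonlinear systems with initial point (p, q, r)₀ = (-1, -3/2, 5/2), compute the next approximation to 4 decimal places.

At (-1, -3/2, 5/2): F = (-11.2500, 2.5000, 17.2500).
Jacobian J = [[2, 2·q, -4·r], [-r - 1, 0, -p], [0, -5·r + 1, -5·q]].
At the point, J = [[2.0000, -3.0000, -10.0000], [-3.5000, 0.0000, 1.0000], [0.0000, -11.5000, 7.5000]] (det J = -458.2500).
Solving J·Δ = −F gives Δ = (0.3549, 0.6796, -1.2579).
Then the next iterate is (p, q, r)₁ = (-0.6451, -0.8204, 1.2421).

(-0.6451, -0.8204, 1.2421)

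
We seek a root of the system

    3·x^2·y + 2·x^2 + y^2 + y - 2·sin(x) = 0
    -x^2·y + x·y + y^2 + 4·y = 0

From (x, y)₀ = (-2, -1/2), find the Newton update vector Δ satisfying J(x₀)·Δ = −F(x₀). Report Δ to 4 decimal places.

At (-2, -1/2): F = (3.568595, 1.2500).
Jacobian J = [[6·x·y + 4·x - 2·cos(x), 3·x^2 + 2·y + 1], [-2·x·y + y, -x^2 + x + 2·y + 4]].
At the point, J = [[-1.167706, 12.0000], [-2.5000, -3.0000]] (det J = 33.503119).
Solving J·Δ = −F gives Δ = (0.7673, -0.2227).

(0.7673, -0.2227)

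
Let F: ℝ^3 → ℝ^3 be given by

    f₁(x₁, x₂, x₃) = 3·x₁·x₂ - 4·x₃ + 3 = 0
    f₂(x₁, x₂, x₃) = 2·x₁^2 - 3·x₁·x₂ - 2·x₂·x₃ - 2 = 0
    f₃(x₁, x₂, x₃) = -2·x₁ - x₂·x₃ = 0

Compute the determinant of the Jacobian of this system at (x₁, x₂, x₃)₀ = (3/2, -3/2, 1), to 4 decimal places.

26.5000

J = [[3·x₂, 3·x₁, -4], [4·x₁ - 3·x₂, -3·x₁ - 2·x₃, -2·x₂], [-2, -x₃, -x₂]].
At the point, J = [[-4.5000, 4.5000, -4.0000], [10.5000, -6.5000, 3.0000], [-2.0000, -1.0000, 1.5000]].
det J = 26.5000.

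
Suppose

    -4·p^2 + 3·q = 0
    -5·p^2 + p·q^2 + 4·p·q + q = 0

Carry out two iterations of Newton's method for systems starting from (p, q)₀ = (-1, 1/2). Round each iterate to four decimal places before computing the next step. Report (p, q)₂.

At (-1, 1/2): F = (-2.5000, -6.7500).
Jacobian J = [[-8·p, 3], [-10·p + q^2 + 4·q, 2·p·q + 4·p + 1]].
At the point, J = [[8.0000, 3.0000], [12.2500, -4.0000]] (det J = -68.7500).
Solving J·Δ = −F gives Δ = (0.4400, -0.3400).
Then the next iterate is (p, q)₁ = (-0.5600, 0.1600).
Round to (-0.5600, 0.1600) and repeat: F = (-0.7744, -1.780736), J = [[4.4800, 3.0000], [6.2656, -1.4192]].
Δ = (0.2561, -0.1243), so (p, q)₂ = (-0.3039, 0.0357).

(-0.3039, 0.0357)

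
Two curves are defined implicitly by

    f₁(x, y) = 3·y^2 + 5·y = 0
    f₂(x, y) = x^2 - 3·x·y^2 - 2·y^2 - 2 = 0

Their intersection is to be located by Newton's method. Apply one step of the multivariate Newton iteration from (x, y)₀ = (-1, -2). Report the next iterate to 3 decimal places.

At (-1, -2): F = (2.000, 3.000).
Jacobian J = [[0, 6·y + 5], [2·x - 3·y^2, -6·x·y - 4·y]].
At the point, J = [[0.000, -7.000], [-14.000, -4.000]] (det J = -98.000).
Solving J·Δ = −F gives Δ = (0.133, 0.286).
Then the next iterate is (x, y)₁ = (-0.867, -1.714).

(-0.867, -1.714)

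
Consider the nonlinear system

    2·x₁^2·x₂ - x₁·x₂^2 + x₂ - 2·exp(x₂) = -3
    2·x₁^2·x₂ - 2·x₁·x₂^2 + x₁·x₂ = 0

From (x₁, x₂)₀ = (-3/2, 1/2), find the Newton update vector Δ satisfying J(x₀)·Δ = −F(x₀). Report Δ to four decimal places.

At (-3/2, 1/2): F = (2.827557, 2.2500).
Jacobian J = [[4·x₁·x₂ - x₂^2, 2·x₁^2 - 2·x₁·x₂ - 2·exp(x₂) + 1], [4·x₁·x₂ - 2·x₂^2 + x₂, 2·x₁^2 - 4·x₁·x₂ + x₁]].
At the point, J = [[-3.2500, 3.702557], [-3.0000, 6.0000]] (det J = -8.392328).
Solving J·Δ = −F gives Δ = (1.0289, 0.1394).

(1.0289, 0.1394)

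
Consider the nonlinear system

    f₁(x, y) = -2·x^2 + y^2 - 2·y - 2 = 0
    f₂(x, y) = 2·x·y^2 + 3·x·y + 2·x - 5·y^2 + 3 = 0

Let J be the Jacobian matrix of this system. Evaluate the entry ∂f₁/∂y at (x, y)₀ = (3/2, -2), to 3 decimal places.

∂f₁/∂y = 2·y - 2.
At (3/2, -2) this is -6.000.

-6.000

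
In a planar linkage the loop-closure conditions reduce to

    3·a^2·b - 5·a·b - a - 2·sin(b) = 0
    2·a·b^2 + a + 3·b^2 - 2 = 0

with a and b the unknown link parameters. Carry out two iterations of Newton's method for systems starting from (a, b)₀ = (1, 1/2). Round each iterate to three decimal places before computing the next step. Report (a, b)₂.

(4.216, -0.424)

At (1, 1/2): F = (-2.95885, 0.250).
Jacobian J = [[6·a·b - 5·b - 1, 3·a^2 - 5·a - 2·cos(b)], [2·b^2 + 1, 4·a·b + 6·b]].
At the point, J = [[-0.500, -3.75517], [1.500, 5.000]] (det J = 3.13275).
Solving J·Δ = −F gives Δ = (4.423, -1.377).
Then the next iterate is (a, b)₁ = (5.423, -0.877).
Round to (5.423, -0.877) and repeat: F = (-57.48039, 14.07236), J = [[-25.15083, 59.83287], [2.53826, -24.28588]].
Δ = (-1.207, 0.453), so (a, b)₂ = (4.216, -0.424).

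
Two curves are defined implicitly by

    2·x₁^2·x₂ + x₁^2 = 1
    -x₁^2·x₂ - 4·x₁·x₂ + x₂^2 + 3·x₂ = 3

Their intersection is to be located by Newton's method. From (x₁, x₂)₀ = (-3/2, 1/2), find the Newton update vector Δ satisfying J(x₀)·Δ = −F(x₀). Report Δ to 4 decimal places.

(0.5494, -0.0452)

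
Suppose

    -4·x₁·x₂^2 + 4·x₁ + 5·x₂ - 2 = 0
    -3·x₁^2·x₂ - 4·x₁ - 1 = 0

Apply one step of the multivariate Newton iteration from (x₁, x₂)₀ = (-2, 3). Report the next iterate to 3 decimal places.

(-1.533, 1.829)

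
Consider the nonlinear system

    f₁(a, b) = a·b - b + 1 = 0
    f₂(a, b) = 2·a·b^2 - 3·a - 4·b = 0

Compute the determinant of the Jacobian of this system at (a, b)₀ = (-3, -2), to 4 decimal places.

-20.0000

J = [[b, a - 1], [2·b^2 - 3, 4·a·b - 4]].
At the point, J = [[-2.0000, -4.0000], [5.0000, 20.0000]].
det J = -20.0000.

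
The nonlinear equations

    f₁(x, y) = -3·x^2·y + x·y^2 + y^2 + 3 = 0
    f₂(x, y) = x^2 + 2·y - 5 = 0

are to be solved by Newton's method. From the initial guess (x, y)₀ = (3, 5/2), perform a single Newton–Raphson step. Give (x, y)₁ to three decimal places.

(2.549, -0.648)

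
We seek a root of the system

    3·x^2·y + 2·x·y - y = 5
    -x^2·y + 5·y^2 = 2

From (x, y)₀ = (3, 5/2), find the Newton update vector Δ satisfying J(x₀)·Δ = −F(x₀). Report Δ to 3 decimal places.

(-0.769, -1.143)

At (3, 5/2): F = (75.000, 6.750).
Jacobian J = [[6·x·y + 2·y, 3·x^2 + 2·x - 1], [-2·x·y, -x^2 + 10·y]].
At the point, J = [[50.000, 32.000], [-15.000, 16.000]] (det J = 1280.000).
Solving J·Δ = −F gives Δ = (-0.769, -1.143).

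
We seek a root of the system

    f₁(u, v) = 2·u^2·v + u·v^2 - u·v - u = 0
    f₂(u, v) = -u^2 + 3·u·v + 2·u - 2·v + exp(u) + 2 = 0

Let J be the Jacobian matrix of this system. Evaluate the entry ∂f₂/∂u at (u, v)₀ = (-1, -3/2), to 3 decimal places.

∂f₂/∂u = -2·u + 3·v + exp(u) + 2.
At (-1, -3/2) this is -0.132.

-0.132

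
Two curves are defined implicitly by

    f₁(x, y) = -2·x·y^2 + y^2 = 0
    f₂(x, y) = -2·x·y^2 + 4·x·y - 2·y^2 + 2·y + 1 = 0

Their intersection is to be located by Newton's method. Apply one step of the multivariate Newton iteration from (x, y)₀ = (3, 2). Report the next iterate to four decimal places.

(0.9167, 1.8333)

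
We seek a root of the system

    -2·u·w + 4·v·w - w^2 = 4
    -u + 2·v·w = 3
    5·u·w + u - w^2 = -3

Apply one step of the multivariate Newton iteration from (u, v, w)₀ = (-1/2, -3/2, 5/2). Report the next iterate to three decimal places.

At (-1/2, -3/2, 5/2): F = (-22.750, -10.000, -10.000).
Jacobian J = [[-2·w, 4·w, -2·u + 4·v - 2·w], [-1, 2·w, 2·v], [5·w + 1, 0, 5·u - 2·w]].
At the point, J = [[-5.000, 10.000, -10.000], [-1.000, 5.000, -3.000], [13.500, 0.000, -7.500]] (det J = 382.500).
Solving J·Δ = −F gives Δ = (0.253, 1.524, -0.877).
Then the next iterate is (u, v, w)₁ = (-0.247, 0.024, 1.623).

(-0.247, 0.024, 1.623)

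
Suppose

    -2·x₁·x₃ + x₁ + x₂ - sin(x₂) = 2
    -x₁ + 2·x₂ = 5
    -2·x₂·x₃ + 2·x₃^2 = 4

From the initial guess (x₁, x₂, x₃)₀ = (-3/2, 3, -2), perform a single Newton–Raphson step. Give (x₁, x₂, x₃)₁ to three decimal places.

At (-3/2, 3, -2): F = (-6.64112, 2.500, 16.000).
Jacobian J = [[-2·x₃ + 1, -cos(x₂) + 1, -2·x₁], [-1, 2, 0], [0, -2·x₃, -2·x₂ + 4·x₃]].
At the point, J = [[5.000, 1.98999, 3.000], [-1.000, 2.000, 0.000], [0.000, 4.000, -14.000]] (det J = -179.85989).
Solving J·Δ = −F gives Δ = (1.054, -0.723, 0.936).
Then the next iterate is (x₁, x₂, x₃)₁ = (-0.446, 2.277, -1.064).

(-0.446, 2.277, -1.064)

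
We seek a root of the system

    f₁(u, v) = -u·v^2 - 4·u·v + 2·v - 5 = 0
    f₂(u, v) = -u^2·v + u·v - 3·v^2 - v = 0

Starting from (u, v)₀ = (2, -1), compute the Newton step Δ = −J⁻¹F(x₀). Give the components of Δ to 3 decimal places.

(0.200, -0.200)

At (2, -1): F = (-1.000, 0.000).
Jacobian J = [[-v^2 - 4·v, -2·u·v - 4·u + 2], [-2·u·v + v, -u^2 + u - 6·v - 1]].
At the point, J = [[3.000, -2.000], [3.000, 3.000]] (det J = 15.000).
Solving J·Δ = −F gives Δ = (0.200, -0.200).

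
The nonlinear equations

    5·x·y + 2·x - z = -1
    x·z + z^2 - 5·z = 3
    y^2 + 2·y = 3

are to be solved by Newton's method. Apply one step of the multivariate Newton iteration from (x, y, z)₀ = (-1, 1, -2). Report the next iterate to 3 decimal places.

At (-1, 1, -2): F = (-4.000, 13.000, 0.000).
Jacobian J = [[5·y + 2, 5·x, -1], [z, 0, x + 2·z - 5], [0, 2·y + 2, 0]].
At the point, J = [[7.000, -5.000, -1.000], [-2.000, 0.000, -10.000], [0.000, 4.000, 0.000]] (det J = 288.000).
Solving J·Δ = −F gives Δ = (0.736, 0.000, 1.153).
Then the next iterate is (x, y, z)₁ = (-0.264, 1.000, -0.847).

(-0.264, 1.000, -0.847)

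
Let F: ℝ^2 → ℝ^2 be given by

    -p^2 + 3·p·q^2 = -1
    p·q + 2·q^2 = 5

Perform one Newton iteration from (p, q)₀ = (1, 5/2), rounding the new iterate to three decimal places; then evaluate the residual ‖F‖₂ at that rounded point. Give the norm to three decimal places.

At (1, 5/2): F = (18.750, 10.000).
Jacobian J = [[-2·p + 3·q^2, 6·p·q], [q, p + 4·q]].
At the point, J = [[16.750, 15.000], [2.500, 11.000]] (det J = 146.750).
Solving J·Δ = −F gives Δ = (-0.383, -0.822).
Then the next iterate is (p, q)₁ = (0.617, 1.678).
Re-evaluating at (0.617, 1.678): F = (5.83114, 1.66669), so ‖F‖₂ = 6.065.

6.065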